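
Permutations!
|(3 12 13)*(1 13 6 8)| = 6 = |(1 13 3 12 6 8)|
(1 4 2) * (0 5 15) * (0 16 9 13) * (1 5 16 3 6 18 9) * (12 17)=(0 16 1 4 2 5 15 3 6 18 9 13)(12 17)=[16, 4, 5, 6, 2, 15, 18, 7, 8, 13, 10, 11, 17, 0, 14, 3, 1, 12, 9]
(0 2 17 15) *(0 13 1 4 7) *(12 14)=[2, 4, 17, 3, 7, 5, 6, 0, 8, 9, 10, 11, 14, 1, 12, 13, 16, 15]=(0 2 17 15 13 1 4 7)(12 14)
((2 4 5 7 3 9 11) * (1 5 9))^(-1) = (1 3 7 5)(2 11 9 4)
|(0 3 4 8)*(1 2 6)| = |(0 3 4 8)(1 2 6)| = 12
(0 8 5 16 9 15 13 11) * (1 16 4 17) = (0 8 5 4 17 1 16 9 15 13 11) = [8, 16, 2, 3, 17, 4, 6, 7, 5, 15, 10, 0, 12, 11, 14, 13, 9, 1]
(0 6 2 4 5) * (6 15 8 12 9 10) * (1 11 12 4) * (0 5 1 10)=(0 15 8 4 1 11 12 9)(2 10 6)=[15, 11, 10, 3, 1, 5, 2, 7, 4, 0, 6, 12, 9, 13, 14, 8]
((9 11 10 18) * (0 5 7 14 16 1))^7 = (0 5 7 14 16 1)(9 18 10 11)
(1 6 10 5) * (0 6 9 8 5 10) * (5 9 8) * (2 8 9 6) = [2, 9, 8, 3, 4, 1, 0, 7, 6, 5, 10] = (10)(0 2 8 6)(1 9 5)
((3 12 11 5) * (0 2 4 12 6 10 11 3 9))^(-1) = ((0 2 4 12 3 6 10 11 5 9))^(-1) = (0 9 5 11 10 6 3 12 4 2)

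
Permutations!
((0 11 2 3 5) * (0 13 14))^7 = (14)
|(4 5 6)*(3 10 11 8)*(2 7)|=12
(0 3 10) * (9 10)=(0 3 9 10)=[3, 1, 2, 9, 4, 5, 6, 7, 8, 10, 0]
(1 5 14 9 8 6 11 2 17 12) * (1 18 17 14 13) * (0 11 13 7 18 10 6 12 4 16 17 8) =(0 11 2 14 9)(1 5 7 18 8 12 10 6 13)(4 16 17) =[11, 5, 14, 3, 16, 7, 13, 18, 12, 0, 6, 2, 10, 1, 9, 15, 17, 4, 8]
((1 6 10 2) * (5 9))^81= (1 6 10 2)(5 9)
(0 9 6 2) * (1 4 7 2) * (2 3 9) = (0 2)(1 4 7 3 9 6) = [2, 4, 0, 9, 7, 5, 1, 3, 8, 6]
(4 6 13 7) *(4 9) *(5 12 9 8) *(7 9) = (4 6 13 9)(5 12 7 8) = [0, 1, 2, 3, 6, 12, 13, 8, 5, 4, 10, 11, 7, 9]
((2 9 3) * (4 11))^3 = ((2 9 3)(4 11))^3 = (4 11)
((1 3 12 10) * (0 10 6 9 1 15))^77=(0 15 10)(1 12 9 3 6)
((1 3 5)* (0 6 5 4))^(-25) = (0 4 3 1 5 6)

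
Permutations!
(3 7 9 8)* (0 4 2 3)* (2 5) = [4, 1, 3, 7, 5, 2, 6, 9, 0, 8] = (0 4 5 2 3 7 9 8)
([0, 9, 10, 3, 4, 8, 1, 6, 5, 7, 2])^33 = (1 9 7 6)(2 10)(5 8)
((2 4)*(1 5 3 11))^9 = (1 5 3 11)(2 4) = ((1 5 3 11)(2 4))^9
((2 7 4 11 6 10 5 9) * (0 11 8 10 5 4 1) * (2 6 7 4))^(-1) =(0 1 7 11)(2 10 8 4)(5 6 9)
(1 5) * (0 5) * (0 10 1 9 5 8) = [8, 10, 2, 3, 4, 9, 6, 7, 0, 5, 1] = (0 8)(1 10)(5 9)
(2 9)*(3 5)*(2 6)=(2 9 6)(3 5)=[0, 1, 9, 5, 4, 3, 2, 7, 8, 6]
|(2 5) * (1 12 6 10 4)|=10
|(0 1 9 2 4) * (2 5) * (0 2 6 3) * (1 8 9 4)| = |(0 8 9 5 6 3)(1 4 2)| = 6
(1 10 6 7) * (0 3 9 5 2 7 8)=[3, 10, 7, 9, 4, 2, 8, 1, 0, 5, 6]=(0 3 9 5 2 7 1 10 6 8)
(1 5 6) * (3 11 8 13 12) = (1 5 6)(3 11 8 13 12) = [0, 5, 2, 11, 4, 6, 1, 7, 13, 9, 10, 8, 3, 12]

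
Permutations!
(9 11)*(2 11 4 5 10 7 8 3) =(2 11 9 4 5 10 7 8 3) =[0, 1, 11, 2, 5, 10, 6, 8, 3, 4, 7, 9]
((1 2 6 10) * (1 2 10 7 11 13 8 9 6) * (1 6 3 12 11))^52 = (1 2 7 10 6)(3 8 11)(9 13 12)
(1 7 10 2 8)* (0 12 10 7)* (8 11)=(0 12 10 2 11 8 1)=[12, 0, 11, 3, 4, 5, 6, 7, 1, 9, 2, 8, 10]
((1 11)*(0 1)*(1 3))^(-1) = (0 11 1 3)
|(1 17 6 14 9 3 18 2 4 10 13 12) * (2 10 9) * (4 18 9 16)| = 18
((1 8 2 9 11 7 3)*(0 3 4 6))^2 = (0 1 2 11 4)(3 8 9 7 6)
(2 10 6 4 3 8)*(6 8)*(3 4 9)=(2 10 8)(3 6 9)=[0, 1, 10, 6, 4, 5, 9, 7, 2, 3, 8]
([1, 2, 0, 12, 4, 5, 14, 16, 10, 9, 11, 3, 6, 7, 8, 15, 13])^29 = (0 2 1)(3 12 6 14 8 10 11)(7 13 16)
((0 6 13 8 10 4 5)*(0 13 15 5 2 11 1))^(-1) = ((0 6 15 5 13 8 10 4 2 11 1))^(-1) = (0 1 11 2 4 10 8 13 5 15 6)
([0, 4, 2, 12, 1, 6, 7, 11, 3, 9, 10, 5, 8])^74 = [0, 1, 2, 8, 4, 7, 11, 5, 12, 9, 10, 6, 3]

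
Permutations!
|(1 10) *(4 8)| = 2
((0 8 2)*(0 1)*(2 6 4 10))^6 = (0 1 2 10 4 6 8)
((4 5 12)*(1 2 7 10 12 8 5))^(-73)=((1 2 7 10 12 4)(5 8))^(-73)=(1 4 12 10 7 2)(5 8)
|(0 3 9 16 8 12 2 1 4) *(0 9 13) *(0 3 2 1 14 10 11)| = 30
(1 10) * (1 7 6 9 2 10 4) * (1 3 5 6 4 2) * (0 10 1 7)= (0 10)(1 2)(3 5 6 9 7 4)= [10, 2, 1, 5, 3, 6, 9, 4, 8, 7, 0]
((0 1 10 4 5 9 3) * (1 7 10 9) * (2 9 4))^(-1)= (0 3 9 2 10 7)(1 5 4)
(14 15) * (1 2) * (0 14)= (0 14 15)(1 2)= [14, 2, 1, 3, 4, 5, 6, 7, 8, 9, 10, 11, 12, 13, 15, 0]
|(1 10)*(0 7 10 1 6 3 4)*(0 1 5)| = |(0 7 10 6 3 4 1 5)| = 8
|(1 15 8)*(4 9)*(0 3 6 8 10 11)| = 8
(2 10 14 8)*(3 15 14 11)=(2 10 11 3 15 14 8)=[0, 1, 10, 15, 4, 5, 6, 7, 2, 9, 11, 3, 12, 13, 8, 14]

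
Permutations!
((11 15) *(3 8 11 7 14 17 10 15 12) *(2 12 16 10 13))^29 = ((2 12 3 8 11 16 10 15 7 14 17 13))^29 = (2 16 17 8 7 12 10 13 11 14 3 15)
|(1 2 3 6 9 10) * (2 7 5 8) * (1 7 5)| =|(1 5 8 2 3 6 9 10 7)| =9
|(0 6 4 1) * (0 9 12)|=|(0 6 4 1 9 12)|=6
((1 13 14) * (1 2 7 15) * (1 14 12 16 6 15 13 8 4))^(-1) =((1 8 4)(2 7 13 12 16 6 15 14))^(-1) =(1 4 8)(2 14 15 6 16 12 13 7)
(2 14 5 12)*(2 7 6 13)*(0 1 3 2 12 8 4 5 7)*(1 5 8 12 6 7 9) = [5, 3, 14, 2, 8, 12, 13, 7, 4, 1, 10, 11, 0, 6, 9] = (0 5 12)(1 3 2 14 9)(4 8)(6 13)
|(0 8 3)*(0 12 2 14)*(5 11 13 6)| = |(0 8 3 12 2 14)(5 11 13 6)| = 12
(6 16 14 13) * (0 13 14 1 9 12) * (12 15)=(0 13 6 16 1 9 15 12)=[13, 9, 2, 3, 4, 5, 16, 7, 8, 15, 10, 11, 0, 6, 14, 12, 1]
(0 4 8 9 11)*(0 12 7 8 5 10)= (0 4 5 10)(7 8 9 11 12)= [4, 1, 2, 3, 5, 10, 6, 8, 9, 11, 0, 12, 7]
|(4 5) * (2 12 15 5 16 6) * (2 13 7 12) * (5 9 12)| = |(4 16 6 13 7 5)(9 12 15)| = 6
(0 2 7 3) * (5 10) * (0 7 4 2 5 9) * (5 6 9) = (0 6 9)(2 4)(3 7)(5 10) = [6, 1, 4, 7, 2, 10, 9, 3, 8, 0, 5]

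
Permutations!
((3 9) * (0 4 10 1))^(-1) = ((0 4 10 1)(3 9))^(-1) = (0 1 10 4)(3 9)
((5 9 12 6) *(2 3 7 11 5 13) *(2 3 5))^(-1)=((2 5 9 12 6 13 3 7 11))^(-1)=(2 11 7 3 13 6 12 9 5)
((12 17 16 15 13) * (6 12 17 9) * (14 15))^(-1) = (6 9 12)(13 15 14 16 17)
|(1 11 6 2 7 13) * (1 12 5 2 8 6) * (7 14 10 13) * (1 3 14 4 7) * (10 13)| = |(1 11 3 14 13 12 5 2 4 7)(6 8)| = 10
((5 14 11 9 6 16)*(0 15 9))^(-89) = ((0 15 9 6 16 5 14 11))^(-89) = (0 11 14 5 16 6 9 15)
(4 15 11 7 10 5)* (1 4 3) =(1 4 15 11 7 10 5 3) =[0, 4, 2, 1, 15, 3, 6, 10, 8, 9, 5, 7, 12, 13, 14, 11]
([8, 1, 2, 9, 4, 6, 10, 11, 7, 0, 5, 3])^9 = (0 11)(3 8)(7 9)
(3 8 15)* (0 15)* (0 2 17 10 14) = (0 15 3 8 2 17 10 14) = [15, 1, 17, 8, 4, 5, 6, 7, 2, 9, 14, 11, 12, 13, 0, 3, 16, 10]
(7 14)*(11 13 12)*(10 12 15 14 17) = (7 17 10 12 11 13 15 14) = [0, 1, 2, 3, 4, 5, 6, 17, 8, 9, 12, 13, 11, 15, 7, 14, 16, 10]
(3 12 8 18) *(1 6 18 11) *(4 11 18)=(1 6 4 11)(3 12 8 18)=[0, 6, 2, 12, 11, 5, 4, 7, 18, 9, 10, 1, 8, 13, 14, 15, 16, 17, 3]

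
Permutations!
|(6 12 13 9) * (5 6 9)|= |(5 6 12 13)|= 4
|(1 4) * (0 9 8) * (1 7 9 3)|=7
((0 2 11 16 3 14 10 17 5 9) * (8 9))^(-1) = (0 9 8 5 17 10 14 3 16 11 2)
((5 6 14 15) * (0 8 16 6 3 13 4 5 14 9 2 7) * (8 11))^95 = ((0 11 8 16 6 9 2 7)(3 13 4 5)(14 15))^95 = (0 7 2 9 6 16 8 11)(3 5 4 13)(14 15)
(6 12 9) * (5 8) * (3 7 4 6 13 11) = (3 7 4 6 12 9 13 11)(5 8) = [0, 1, 2, 7, 6, 8, 12, 4, 5, 13, 10, 3, 9, 11]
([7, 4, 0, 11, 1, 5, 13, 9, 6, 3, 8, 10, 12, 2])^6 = (0 8 9 13 11)(2 10 7 6 3)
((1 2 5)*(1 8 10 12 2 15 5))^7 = (15)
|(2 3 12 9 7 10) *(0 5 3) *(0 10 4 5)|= 6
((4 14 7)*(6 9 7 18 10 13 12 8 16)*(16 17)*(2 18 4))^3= (2 13 17 9 18 12 16 7 10 8 6)(4 14)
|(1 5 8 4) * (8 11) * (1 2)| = 6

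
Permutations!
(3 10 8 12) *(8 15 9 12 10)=(3 8 10 15 9 12)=[0, 1, 2, 8, 4, 5, 6, 7, 10, 12, 15, 11, 3, 13, 14, 9]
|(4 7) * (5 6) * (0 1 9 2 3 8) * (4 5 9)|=10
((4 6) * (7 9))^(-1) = (4 6)(7 9)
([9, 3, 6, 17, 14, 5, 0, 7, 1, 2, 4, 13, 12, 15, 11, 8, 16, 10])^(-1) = [6, 8, 9, 1, 10, 5, 2, 7, 15, 0, 17, 14, 12, 11, 4, 13, 16, 3]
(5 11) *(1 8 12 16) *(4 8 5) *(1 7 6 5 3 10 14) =(1 3 10 14)(4 8 12 16 7 6 5 11) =[0, 3, 2, 10, 8, 11, 5, 6, 12, 9, 14, 4, 16, 13, 1, 15, 7]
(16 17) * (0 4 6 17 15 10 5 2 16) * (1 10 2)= (0 4 6 17)(1 10 5)(2 16 15)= [4, 10, 16, 3, 6, 1, 17, 7, 8, 9, 5, 11, 12, 13, 14, 2, 15, 0]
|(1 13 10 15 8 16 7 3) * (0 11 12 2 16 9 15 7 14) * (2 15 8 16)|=|(0 11 12 15 16 14)(1 13 10 7 3)(8 9)|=30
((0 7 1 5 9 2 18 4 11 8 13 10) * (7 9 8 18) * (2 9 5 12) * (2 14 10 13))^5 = (0 1 5 12 8 14 2 10 7)(4 18 11)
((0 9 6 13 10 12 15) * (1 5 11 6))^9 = (0 15 12 10 13 6 11 5 1 9)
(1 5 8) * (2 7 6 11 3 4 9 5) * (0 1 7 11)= [1, 2, 11, 4, 9, 8, 0, 6, 7, 5, 10, 3]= (0 1 2 11 3 4 9 5 8 7 6)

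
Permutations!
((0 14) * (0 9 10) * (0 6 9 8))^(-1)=((0 14 8)(6 9 10))^(-1)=(0 8 14)(6 10 9)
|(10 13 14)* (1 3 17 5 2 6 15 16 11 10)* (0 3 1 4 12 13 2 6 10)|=|(0 3 17 5 6 15 16 11)(2 10)(4 12 13 14)|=8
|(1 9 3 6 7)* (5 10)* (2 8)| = |(1 9 3 6 7)(2 8)(5 10)| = 10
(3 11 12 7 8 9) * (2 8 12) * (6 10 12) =(2 8 9 3 11)(6 10 12 7) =[0, 1, 8, 11, 4, 5, 10, 6, 9, 3, 12, 2, 7]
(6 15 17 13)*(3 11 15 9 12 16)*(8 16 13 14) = (3 11 15 17 14 8 16)(6 9 12 13) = [0, 1, 2, 11, 4, 5, 9, 7, 16, 12, 10, 15, 13, 6, 8, 17, 3, 14]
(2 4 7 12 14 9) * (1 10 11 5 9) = (1 10 11 5 9 2 4 7 12 14) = [0, 10, 4, 3, 7, 9, 6, 12, 8, 2, 11, 5, 14, 13, 1]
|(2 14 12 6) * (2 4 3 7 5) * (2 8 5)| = |(2 14 12 6 4 3 7)(5 8)| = 14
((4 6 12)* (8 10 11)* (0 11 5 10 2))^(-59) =(0 11 8 2)(4 6 12)(5 10)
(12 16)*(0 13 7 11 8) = (0 13 7 11 8)(12 16) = [13, 1, 2, 3, 4, 5, 6, 11, 0, 9, 10, 8, 16, 7, 14, 15, 12]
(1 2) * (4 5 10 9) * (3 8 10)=(1 2)(3 8 10 9 4 5)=[0, 2, 1, 8, 5, 3, 6, 7, 10, 4, 9]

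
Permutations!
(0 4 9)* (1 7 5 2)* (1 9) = (0 4 1 7 5 2 9) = [4, 7, 9, 3, 1, 2, 6, 5, 8, 0]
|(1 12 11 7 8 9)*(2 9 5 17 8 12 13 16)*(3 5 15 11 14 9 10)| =15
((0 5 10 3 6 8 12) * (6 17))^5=((0 5 10 3 17 6 8 12))^5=(0 6 10 12 17 5 8 3)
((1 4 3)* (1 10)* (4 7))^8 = ((1 7 4 3 10))^8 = (1 3 7 10 4)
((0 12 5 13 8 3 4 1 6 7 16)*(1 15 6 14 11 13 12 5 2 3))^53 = (0 2 15 16 12 4 7 5 3 6)(1 13 14 8 11)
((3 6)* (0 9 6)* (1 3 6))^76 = (9) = ((0 9 1 3))^76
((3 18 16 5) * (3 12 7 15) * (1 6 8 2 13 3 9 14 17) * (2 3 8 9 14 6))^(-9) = (1 3 12 17 8 5 14 13 16 15 2 18 7)(6 9)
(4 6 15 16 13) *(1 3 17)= (1 3 17)(4 6 15 16 13)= [0, 3, 2, 17, 6, 5, 15, 7, 8, 9, 10, 11, 12, 4, 14, 16, 13, 1]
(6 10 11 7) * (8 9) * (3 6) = (3 6 10 11 7)(8 9) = [0, 1, 2, 6, 4, 5, 10, 3, 9, 8, 11, 7]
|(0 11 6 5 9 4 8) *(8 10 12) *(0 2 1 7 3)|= 13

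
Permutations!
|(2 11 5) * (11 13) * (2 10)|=5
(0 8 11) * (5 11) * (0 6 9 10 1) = (0 8 5 11 6 9 10 1) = [8, 0, 2, 3, 4, 11, 9, 7, 5, 10, 1, 6]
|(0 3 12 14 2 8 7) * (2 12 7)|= |(0 3 7)(2 8)(12 14)|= 6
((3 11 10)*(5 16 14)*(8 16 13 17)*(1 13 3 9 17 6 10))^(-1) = ((1 13 6 10 9 17 8 16 14 5 3 11))^(-1) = (1 11 3 5 14 16 8 17 9 10 6 13)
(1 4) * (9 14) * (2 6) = (1 4)(2 6)(9 14) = [0, 4, 6, 3, 1, 5, 2, 7, 8, 14, 10, 11, 12, 13, 9]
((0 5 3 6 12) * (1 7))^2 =((0 5 3 6 12)(1 7))^2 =(0 3 12 5 6)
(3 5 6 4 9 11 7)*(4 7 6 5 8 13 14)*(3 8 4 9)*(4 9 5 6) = [0, 1, 2, 9, 3, 6, 7, 8, 13, 11, 10, 4, 12, 14, 5] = (3 9 11 4)(5 6 7 8 13 14)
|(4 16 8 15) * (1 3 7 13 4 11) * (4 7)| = 14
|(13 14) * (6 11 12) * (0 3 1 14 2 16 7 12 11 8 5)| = 12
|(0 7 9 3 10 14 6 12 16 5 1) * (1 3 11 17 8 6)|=14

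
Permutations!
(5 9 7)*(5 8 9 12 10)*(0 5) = [5, 1, 2, 3, 4, 12, 6, 8, 9, 7, 0, 11, 10] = (0 5 12 10)(7 8 9)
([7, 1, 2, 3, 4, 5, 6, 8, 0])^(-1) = (0 8 7)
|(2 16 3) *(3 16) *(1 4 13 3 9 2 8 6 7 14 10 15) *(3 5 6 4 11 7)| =|(16)(1 11 7 14 10 15)(2 9)(3 8 4 13 5 6)| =6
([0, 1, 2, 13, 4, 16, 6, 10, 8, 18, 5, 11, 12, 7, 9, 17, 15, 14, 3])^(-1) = (3 18 9 14 17 15 16 5 10 7 13)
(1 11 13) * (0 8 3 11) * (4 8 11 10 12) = (0 11 13 1)(3 10 12 4 8) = [11, 0, 2, 10, 8, 5, 6, 7, 3, 9, 12, 13, 4, 1]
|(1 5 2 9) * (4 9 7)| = 6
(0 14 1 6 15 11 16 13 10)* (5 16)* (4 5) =(0 14 1 6 15 11 4 5 16 13 10) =[14, 6, 2, 3, 5, 16, 15, 7, 8, 9, 0, 4, 12, 10, 1, 11, 13]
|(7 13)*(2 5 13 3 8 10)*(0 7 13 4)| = |(13)(0 7 3 8 10 2 5 4)| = 8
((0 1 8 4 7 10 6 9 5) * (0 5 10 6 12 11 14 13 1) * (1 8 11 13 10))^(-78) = ((1 11 14 10 12 13 8 4 7 6 9))^(-78) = (1 9 6 7 4 8 13 12 10 14 11)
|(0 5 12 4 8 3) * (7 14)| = |(0 5 12 4 8 3)(7 14)| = 6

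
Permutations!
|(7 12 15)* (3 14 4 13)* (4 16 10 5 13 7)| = |(3 14 16 10 5 13)(4 7 12 15)| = 12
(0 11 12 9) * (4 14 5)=(0 11 12 9)(4 14 5)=[11, 1, 2, 3, 14, 4, 6, 7, 8, 0, 10, 12, 9, 13, 5]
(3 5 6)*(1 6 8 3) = [0, 6, 2, 5, 4, 8, 1, 7, 3] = (1 6)(3 5 8)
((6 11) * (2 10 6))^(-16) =((2 10 6 11))^(-16) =(11)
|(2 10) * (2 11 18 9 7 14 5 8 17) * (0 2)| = |(0 2 10 11 18 9 7 14 5 8 17)| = 11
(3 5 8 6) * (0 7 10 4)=(0 7 10 4)(3 5 8 6)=[7, 1, 2, 5, 0, 8, 3, 10, 6, 9, 4]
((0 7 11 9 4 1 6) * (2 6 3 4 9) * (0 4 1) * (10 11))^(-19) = (0 10 2 4 7 11 6)(1 3)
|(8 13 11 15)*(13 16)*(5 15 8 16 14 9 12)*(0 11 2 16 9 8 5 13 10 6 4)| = 12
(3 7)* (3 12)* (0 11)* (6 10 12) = (0 11)(3 7 6 10 12) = [11, 1, 2, 7, 4, 5, 10, 6, 8, 9, 12, 0, 3]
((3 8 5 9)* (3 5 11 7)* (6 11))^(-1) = (3 7 11 6 8)(5 9)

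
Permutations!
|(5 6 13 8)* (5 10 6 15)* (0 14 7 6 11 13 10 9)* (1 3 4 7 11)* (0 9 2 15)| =|(0 14 11 13 8 2 15 5)(1 3 4 7 6 10)| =24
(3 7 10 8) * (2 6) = (2 6)(3 7 10 8) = [0, 1, 6, 7, 4, 5, 2, 10, 3, 9, 8]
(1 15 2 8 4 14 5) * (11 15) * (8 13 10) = [0, 11, 13, 3, 14, 1, 6, 7, 4, 9, 8, 15, 12, 10, 5, 2] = (1 11 15 2 13 10 8 4 14 5)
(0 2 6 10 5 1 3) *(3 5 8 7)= (0 2 6 10 8 7 3)(1 5)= [2, 5, 6, 0, 4, 1, 10, 3, 7, 9, 8]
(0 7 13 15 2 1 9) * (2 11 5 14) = (0 7 13 15 11 5 14 2 1 9) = [7, 9, 1, 3, 4, 14, 6, 13, 8, 0, 10, 5, 12, 15, 2, 11]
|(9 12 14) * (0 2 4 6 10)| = |(0 2 4 6 10)(9 12 14)| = 15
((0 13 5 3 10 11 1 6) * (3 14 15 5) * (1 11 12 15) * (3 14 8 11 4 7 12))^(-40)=((0 13 14 1 6)(3 10)(4 7 12 15 5 8 11))^(-40)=(4 12 5 11 7 15 8)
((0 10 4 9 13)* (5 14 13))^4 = (0 5 10 14 4 13 9)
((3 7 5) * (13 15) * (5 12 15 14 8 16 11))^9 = ((3 7 12 15 13 14 8 16 11 5))^9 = (3 5 11 16 8 14 13 15 12 7)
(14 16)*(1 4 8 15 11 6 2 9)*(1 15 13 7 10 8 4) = [0, 1, 9, 3, 4, 5, 2, 10, 13, 15, 8, 6, 12, 7, 16, 11, 14] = (2 9 15 11 6)(7 10 8 13)(14 16)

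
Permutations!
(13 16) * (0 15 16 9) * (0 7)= (0 15 16 13 9 7)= [15, 1, 2, 3, 4, 5, 6, 0, 8, 7, 10, 11, 12, 9, 14, 16, 13]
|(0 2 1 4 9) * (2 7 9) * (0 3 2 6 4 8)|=14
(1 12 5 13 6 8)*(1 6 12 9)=(1 9)(5 13 12)(6 8)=[0, 9, 2, 3, 4, 13, 8, 7, 6, 1, 10, 11, 5, 12]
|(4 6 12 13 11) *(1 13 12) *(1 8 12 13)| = |(4 6 8 12 13 11)| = 6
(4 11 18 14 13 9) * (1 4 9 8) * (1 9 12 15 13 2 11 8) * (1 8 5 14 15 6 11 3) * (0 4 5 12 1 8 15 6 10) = (0 4 12 10)(1 5 14 2 3 8 9)(6 11 18)(13 15) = [4, 5, 3, 8, 12, 14, 11, 7, 9, 1, 0, 18, 10, 15, 2, 13, 16, 17, 6]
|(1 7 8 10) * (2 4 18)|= 12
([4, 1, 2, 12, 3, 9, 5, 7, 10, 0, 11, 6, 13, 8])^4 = [13, 1, 2, 10, 8, 3, 4, 7, 5, 12, 9, 0, 11, 6]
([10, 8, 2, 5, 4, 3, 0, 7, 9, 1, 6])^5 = (0 6 10)(1 9 8)(3 5)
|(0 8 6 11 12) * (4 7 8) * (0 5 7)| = |(0 4)(5 7 8 6 11 12)| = 6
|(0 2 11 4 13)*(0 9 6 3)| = 8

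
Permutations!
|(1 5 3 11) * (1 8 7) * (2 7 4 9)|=|(1 5 3 11 8 4 9 2 7)|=9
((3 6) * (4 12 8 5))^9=((3 6)(4 12 8 5))^9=(3 6)(4 12 8 5)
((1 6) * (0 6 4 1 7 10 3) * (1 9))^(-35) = ((0 6 7 10 3)(1 4 9))^(-35) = (10)(1 4 9)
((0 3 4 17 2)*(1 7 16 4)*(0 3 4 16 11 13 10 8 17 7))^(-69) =(0 2 10 7 1 17 13 4 3 8 11)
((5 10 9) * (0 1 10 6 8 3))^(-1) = (0 3 8 6 5 9 10 1)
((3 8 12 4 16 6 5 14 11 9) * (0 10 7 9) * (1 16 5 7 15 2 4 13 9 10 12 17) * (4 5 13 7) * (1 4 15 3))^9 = (0 9)(1 12)(2 8)(3 15)(4 14)(5 17)(6 10)(7 16)(11 13)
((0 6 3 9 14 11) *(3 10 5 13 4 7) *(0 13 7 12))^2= (0 10 7 9 11 4)(3 14 13 12 6 5)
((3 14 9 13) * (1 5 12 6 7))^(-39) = (1 5 12 6 7)(3 14 9 13) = ((1 5 12 6 7)(3 14 9 13))^(-39)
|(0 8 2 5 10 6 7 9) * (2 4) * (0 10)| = |(0 8 4 2 5)(6 7 9 10)| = 20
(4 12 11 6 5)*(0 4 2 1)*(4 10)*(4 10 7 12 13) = (0 7 12 11 6 5 2 1)(4 13) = [7, 0, 1, 3, 13, 2, 5, 12, 8, 9, 10, 6, 11, 4]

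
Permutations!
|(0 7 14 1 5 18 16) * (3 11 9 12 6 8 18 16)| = |(0 7 14 1 5 16)(3 11 9 12 6 8 18)| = 42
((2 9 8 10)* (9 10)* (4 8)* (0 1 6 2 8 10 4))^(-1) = ((0 1 6 2 4 10 8 9))^(-1) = (0 9 8 10 4 2 6 1)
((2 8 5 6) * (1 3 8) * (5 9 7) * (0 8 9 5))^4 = ((0 8 5 6 2 1 3 9 7))^4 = (0 2 7 6 9 5 3 8 1)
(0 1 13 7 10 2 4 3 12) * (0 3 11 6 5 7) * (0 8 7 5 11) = (0 1 13 8 7 10 2 4)(3 12)(6 11) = [1, 13, 4, 12, 0, 5, 11, 10, 7, 9, 2, 6, 3, 8]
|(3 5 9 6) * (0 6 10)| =6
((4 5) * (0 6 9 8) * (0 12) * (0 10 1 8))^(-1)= (0 9 6)(1 10 12 8)(4 5)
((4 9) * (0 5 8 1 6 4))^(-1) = ((0 5 8 1 6 4 9))^(-1) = (0 9 4 6 1 8 5)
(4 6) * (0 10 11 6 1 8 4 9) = (0 10 11 6 9)(1 8 4) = [10, 8, 2, 3, 1, 5, 9, 7, 4, 0, 11, 6]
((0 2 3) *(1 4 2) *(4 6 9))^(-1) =(0 3 2 4 9 6 1)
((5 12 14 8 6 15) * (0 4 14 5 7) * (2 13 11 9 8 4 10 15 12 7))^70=((0 10 15 2 13 11 9 8 6 12 5 7)(4 14))^70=(0 5 6 9 13 15)(2 10 7 12 8 11)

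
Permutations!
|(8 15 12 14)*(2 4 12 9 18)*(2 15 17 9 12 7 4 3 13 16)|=28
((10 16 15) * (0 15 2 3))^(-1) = (0 3 2 16 10 15)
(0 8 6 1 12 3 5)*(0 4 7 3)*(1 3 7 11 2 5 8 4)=(0 4 11 2 5 1 12)(3 8 6)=[4, 12, 5, 8, 11, 1, 3, 7, 6, 9, 10, 2, 0]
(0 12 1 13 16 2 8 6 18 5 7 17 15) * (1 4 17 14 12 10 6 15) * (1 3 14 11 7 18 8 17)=(0 10 6 8 15)(1 13 16 2 17 3 14 12 4)(5 18)(7 11)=[10, 13, 17, 14, 1, 18, 8, 11, 15, 9, 6, 7, 4, 16, 12, 0, 2, 3, 5]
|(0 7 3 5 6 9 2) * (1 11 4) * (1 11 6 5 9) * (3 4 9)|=6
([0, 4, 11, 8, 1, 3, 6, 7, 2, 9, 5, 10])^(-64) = [0, 1, 10, 2, 4, 8, 6, 7, 11, 9, 3, 5]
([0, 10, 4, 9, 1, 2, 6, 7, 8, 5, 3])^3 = [0, 9, 10, 2, 3, 1, 6, 7, 8, 4, 5]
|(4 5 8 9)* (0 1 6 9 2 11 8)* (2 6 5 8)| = 12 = |(0 1 5)(2 11)(4 8 6 9)|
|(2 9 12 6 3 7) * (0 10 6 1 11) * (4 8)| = |(0 10 6 3 7 2 9 12 1 11)(4 8)| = 10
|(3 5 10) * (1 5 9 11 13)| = |(1 5 10 3 9 11 13)| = 7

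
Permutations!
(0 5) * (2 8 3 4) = (0 5)(2 8 3 4) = [5, 1, 8, 4, 2, 0, 6, 7, 3]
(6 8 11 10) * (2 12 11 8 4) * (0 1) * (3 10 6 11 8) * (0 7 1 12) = (0 12 8 3 10 11 6 4 2)(1 7) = [12, 7, 0, 10, 2, 5, 4, 1, 3, 9, 11, 6, 8]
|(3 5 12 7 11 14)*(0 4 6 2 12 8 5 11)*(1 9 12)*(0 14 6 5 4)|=|(1 9 12 7 14 3 11 6 2)(4 5 8)|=9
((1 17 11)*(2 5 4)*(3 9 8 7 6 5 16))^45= ((1 17 11)(2 16 3 9 8 7 6 5 4))^45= (17)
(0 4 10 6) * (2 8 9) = (0 4 10 6)(2 8 9) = [4, 1, 8, 3, 10, 5, 0, 7, 9, 2, 6]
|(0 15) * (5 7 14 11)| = 4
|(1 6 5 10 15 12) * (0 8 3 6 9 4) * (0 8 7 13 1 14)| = |(0 7 13 1 9 4 8 3 6 5 10 15 12 14)| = 14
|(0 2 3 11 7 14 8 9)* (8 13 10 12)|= 11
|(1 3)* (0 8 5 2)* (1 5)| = |(0 8 1 3 5 2)| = 6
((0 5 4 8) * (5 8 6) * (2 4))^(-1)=(0 8)(2 5 6 4)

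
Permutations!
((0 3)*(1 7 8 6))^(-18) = (1 8)(6 7)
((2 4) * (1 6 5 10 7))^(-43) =((1 6 5 10 7)(2 4))^(-43) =(1 5 7 6 10)(2 4)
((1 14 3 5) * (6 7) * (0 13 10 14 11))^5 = ((0 13 10 14 3 5 1 11)(6 7))^5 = (0 5 10 11 3 13 1 14)(6 7)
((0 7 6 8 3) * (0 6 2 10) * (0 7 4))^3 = ((0 4)(2 10 7)(3 6 8))^3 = (10)(0 4)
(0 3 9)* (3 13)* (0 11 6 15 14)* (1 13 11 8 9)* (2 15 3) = [11, 13, 15, 1, 4, 5, 3, 7, 9, 8, 10, 6, 12, 2, 0, 14] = (0 11 6 3 1 13 2 15 14)(8 9)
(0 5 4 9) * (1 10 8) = [5, 10, 2, 3, 9, 4, 6, 7, 1, 0, 8] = (0 5 4 9)(1 10 8)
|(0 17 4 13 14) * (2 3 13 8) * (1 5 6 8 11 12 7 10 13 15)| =63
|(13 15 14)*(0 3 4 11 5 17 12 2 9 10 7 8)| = |(0 3 4 11 5 17 12 2 9 10 7 8)(13 15 14)| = 12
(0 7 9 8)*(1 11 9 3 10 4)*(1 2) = (0 7 3 10 4 2 1 11 9 8) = [7, 11, 1, 10, 2, 5, 6, 3, 0, 8, 4, 9]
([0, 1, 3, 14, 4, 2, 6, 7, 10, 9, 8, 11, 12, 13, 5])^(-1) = [0, 1, 5, 2, 4, 14, 6, 7, 10, 9, 8, 11, 12, 13, 3]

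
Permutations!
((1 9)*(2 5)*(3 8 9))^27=((1 3 8 9)(2 5))^27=(1 9 8 3)(2 5)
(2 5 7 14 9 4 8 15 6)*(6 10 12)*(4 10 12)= (2 5 7 14 9 10 4 8 15 12 6)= [0, 1, 5, 3, 8, 7, 2, 14, 15, 10, 4, 11, 6, 13, 9, 12]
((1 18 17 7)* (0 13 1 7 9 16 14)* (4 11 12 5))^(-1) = (0 14 16 9 17 18 1 13)(4 5 12 11)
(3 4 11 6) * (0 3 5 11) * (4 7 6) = (0 3 7 6 5 11 4) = [3, 1, 2, 7, 0, 11, 5, 6, 8, 9, 10, 4]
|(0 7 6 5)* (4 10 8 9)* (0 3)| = 20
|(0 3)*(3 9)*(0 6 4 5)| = 6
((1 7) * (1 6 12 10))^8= (1 12 7 10 6)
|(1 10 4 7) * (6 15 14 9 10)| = 8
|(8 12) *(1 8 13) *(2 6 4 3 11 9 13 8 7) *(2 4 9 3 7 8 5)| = 8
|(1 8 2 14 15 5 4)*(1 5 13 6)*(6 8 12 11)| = |(1 12 11 6)(2 14 15 13 8)(4 5)| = 20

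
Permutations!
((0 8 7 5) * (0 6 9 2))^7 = ((0 8 7 5 6 9 2))^7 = (9)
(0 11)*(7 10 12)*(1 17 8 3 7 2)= (0 11)(1 17 8 3 7 10 12 2)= [11, 17, 1, 7, 4, 5, 6, 10, 3, 9, 12, 0, 2, 13, 14, 15, 16, 8]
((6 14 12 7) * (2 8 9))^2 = (2 9 8)(6 12)(7 14)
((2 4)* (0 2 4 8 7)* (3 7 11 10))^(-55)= (0 2 8 11 10 3 7)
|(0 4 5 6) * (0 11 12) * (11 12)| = 5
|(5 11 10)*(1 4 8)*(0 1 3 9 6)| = |(0 1 4 8 3 9 6)(5 11 10)| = 21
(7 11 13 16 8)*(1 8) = (1 8 7 11 13 16) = [0, 8, 2, 3, 4, 5, 6, 11, 7, 9, 10, 13, 12, 16, 14, 15, 1]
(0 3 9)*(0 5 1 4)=(0 3 9 5 1 4)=[3, 4, 2, 9, 0, 1, 6, 7, 8, 5]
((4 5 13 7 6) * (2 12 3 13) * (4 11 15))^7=((2 12 3 13 7 6 11 15 4 5))^7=(2 15 7 12 4 6 3 5 11 13)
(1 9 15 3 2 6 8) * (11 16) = (1 9 15 3 2 6 8)(11 16) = [0, 9, 6, 2, 4, 5, 8, 7, 1, 15, 10, 16, 12, 13, 14, 3, 11]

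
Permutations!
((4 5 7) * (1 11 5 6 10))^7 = (11)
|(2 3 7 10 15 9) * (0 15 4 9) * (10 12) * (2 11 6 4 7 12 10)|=12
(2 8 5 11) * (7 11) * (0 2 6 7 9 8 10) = (0 2 10)(5 9 8)(6 7 11) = [2, 1, 10, 3, 4, 9, 7, 11, 5, 8, 0, 6]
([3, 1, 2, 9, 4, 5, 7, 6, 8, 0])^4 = (0 3 9)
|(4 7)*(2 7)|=3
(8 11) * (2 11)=(2 11 8)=[0, 1, 11, 3, 4, 5, 6, 7, 2, 9, 10, 8]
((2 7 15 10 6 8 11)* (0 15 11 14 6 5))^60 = (15)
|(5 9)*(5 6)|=3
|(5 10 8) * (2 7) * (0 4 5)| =10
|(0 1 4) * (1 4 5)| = 2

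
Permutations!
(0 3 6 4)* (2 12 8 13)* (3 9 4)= [9, 1, 12, 6, 0, 5, 3, 7, 13, 4, 10, 11, 8, 2]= (0 9 4)(2 12 8 13)(3 6)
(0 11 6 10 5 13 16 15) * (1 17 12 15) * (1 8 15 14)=[11, 17, 2, 3, 4, 13, 10, 7, 15, 9, 5, 6, 14, 16, 1, 0, 8, 12]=(0 11 6 10 5 13 16 8 15)(1 17 12 14)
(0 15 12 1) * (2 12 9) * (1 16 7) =[15, 0, 12, 3, 4, 5, 6, 1, 8, 2, 10, 11, 16, 13, 14, 9, 7] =(0 15 9 2 12 16 7 1)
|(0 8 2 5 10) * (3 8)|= 6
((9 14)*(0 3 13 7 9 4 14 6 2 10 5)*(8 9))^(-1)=(0 5 10 2 6 9 8 7 13 3)(4 14)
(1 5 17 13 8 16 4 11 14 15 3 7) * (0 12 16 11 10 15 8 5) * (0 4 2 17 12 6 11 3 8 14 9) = (0 6 11 9)(1 4 10 15 8 3 7)(2 17 13 5 12 16) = [6, 4, 17, 7, 10, 12, 11, 1, 3, 0, 15, 9, 16, 5, 14, 8, 2, 13]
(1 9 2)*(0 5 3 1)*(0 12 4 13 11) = [5, 9, 12, 1, 13, 3, 6, 7, 8, 2, 10, 0, 4, 11] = (0 5 3 1 9 2 12 4 13 11)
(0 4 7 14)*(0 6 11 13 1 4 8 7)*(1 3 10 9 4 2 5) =[8, 2, 5, 10, 0, 1, 11, 14, 7, 4, 9, 13, 12, 3, 6] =(0 8 7 14 6 11 13 3 10 9 4)(1 2 5)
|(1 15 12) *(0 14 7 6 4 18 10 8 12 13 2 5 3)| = 15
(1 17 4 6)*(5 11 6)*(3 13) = (1 17 4 5 11 6)(3 13) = [0, 17, 2, 13, 5, 11, 1, 7, 8, 9, 10, 6, 12, 3, 14, 15, 16, 4]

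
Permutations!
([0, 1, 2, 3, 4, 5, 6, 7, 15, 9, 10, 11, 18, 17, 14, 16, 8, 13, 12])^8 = [0, 1, 2, 3, 4, 5, 6, 7, 16, 9, 10, 11, 12, 13, 14, 8, 15, 17, 18]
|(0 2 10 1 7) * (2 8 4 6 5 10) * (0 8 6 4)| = 7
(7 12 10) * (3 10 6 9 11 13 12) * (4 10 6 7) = (3 6 9 11 13 12 7)(4 10) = [0, 1, 2, 6, 10, 5, 9, 3, 8, 11, 4, 13, 7, 12]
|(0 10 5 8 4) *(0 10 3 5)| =|(0 3 5 8 4 10)| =6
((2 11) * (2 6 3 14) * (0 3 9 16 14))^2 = (2 6 16)(9 14 11)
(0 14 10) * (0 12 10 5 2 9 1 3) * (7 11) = (0 14 5 2 9 1 3)(7 11)(10 12) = [14, 3, 9, 0, 4, 2, 6, 11, 8, 1, 12, 7, 10, 13, 5]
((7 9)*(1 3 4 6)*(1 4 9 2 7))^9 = ((1 3 9)(2 7)(4 6))^9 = (9)(2 7)(4 6)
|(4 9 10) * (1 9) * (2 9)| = |(1 2 9 10 4)| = 5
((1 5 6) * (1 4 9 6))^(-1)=((1 5)(4 9 6))^(-1)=(1 5)(4 6 9)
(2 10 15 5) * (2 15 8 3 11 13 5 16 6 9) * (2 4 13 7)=(2 10 8 3 11 7)(4 13 5 15 16 6 9)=[0, 1, 10, 11, 13, 15, 9, 2, 3, 4, 8, 7, 12, 5, 14, 16, 6]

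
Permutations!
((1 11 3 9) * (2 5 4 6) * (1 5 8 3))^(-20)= (11)(2 8 3 9 5 4 6)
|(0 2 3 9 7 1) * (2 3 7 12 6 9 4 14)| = 21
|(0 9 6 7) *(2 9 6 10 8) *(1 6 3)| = |(0 3 1 6 7)(2 9 10 8)| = 20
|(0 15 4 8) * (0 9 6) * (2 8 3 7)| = 9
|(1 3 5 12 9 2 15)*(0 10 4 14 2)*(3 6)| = 12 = |(0 10 4 14 2 15 1 6 3 5 12 9)|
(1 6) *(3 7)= (1 6)(3 7)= [0, 6, 2, 7, 4, 5, 1, 3]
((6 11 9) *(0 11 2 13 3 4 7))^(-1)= ((0 11 9 6 2 13 3 4 7))^(-1)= (0 7 4 3 13 2 6 9 11)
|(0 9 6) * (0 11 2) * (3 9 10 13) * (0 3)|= 15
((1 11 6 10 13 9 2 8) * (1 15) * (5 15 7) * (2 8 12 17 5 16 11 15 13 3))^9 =((1 15)(2 12 17 5 13 9 8 7 16 11 6 10 3))^9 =(1 15)(2 11 9 12 6 8 17 10 7 5 3 16 13)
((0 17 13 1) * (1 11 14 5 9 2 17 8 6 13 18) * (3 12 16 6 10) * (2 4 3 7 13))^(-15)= (0 7 14 4 16 17)(1 10 11 9 12 2)(3 6 18 8 13 5)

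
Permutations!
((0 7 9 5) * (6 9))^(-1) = (0 5 9 6 7)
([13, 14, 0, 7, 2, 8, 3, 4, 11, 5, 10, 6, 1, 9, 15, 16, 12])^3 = (0 5 6 4 13 8 3 2 9 11 7)(1 16 14 12 15)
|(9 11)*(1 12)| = 2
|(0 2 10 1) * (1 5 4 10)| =|(0 2 1)(4 10 5)| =3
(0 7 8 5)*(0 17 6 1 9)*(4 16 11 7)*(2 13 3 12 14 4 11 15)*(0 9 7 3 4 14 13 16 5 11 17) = (0 17 6 1 7 8 11 3 12 13 4 5)(2 16 15) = [17, 7, 16, 12, 5, 0, 1, 8, 11, 9, 10, 3, 13, 4, 14, 2, 15, 6]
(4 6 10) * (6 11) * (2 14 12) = [0, 1, 14, 3, 11, 5, 10, 7, 8, 9, 4, 6, 2, 13, 12] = (2 14 12)(4 11 6 10)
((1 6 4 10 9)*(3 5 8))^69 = (1 9 10 4 6)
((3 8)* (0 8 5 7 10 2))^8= ((0 8 3 5 7 10 2))^8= (0 8 3 5 7 10 2)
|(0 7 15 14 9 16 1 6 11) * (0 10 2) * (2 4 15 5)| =|(0 7 5 2)(1 6 11 10 4 15 14 9 16)| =36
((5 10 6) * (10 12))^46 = ((5 12 10 6))^46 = (5 10)(6 12)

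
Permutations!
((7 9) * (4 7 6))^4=(9)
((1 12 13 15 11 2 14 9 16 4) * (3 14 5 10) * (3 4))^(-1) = (1 4 10 5 2 11 15 13 12)(3 16 9 14)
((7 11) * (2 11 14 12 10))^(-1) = (2 10 12 14 7 11)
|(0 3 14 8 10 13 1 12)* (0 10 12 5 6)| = 10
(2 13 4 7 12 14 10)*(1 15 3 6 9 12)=[0, 15, 13, 6, 7, 5, 9, 1, 8, 12, 2, 11, 14, 4, 10, 3]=(1 15 3 6 9 12 14 10 2 13 4 7)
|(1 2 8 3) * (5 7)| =|(1 2 8 3)(5 7)| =4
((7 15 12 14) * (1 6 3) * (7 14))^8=((1 6 3)(7 15 12))^8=(1 3 6)(7 12 15)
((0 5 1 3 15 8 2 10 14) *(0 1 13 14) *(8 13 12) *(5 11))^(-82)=(0 5 8 10 11 12 2)(1 13 3 14 15)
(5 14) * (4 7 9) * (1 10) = (1 10)(4 7 9)(5 14) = [0, 10, 2, 3, 7, 14, 6, 9, 8, 4, 1, 11, 12, 13, 5]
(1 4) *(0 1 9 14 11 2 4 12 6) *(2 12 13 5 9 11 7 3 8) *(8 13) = (0 1 8 2 4 11 12 6)(3 13 5 9 14 7) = [1, 8, 4, 13, 11, 9, 0, 3, 2, 14, 10, 12, 6, 5, 7]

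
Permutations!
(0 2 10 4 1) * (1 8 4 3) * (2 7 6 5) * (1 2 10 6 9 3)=(0 7 9 3 2 6 5 10 1)(4 8)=[7, 0, 6, 2, 8, 10, 5, 9, 4, 3, 1]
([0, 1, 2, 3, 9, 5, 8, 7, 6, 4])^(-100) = (9)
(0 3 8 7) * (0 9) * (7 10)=(0 3 8 10 7 9)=[3, 1, 2, 8, 4, 5, 6, 9, 10, 0, 7]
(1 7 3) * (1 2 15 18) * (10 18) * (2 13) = (1 7 3 13 2 15 10 18) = [0, 7, 15, 13, 4, 5, 6, 3, 8, 9, 18, 11, 12, 2, 14, 10, 16, 17, 1]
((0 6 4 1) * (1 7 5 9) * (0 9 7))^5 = ((0 6 4)(1 9)(5 7))^5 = (0 4 6)(1 9)(5 7)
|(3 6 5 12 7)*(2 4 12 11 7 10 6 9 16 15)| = |(2 4 12 10 6 5 11 7 3 9 16 15)| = 12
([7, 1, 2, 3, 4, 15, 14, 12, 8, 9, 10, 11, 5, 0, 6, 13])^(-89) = [7, 1, 2, 3, 4, 15, 14, 12, 8, 9, 10, 11, 5, 0, 6, 13]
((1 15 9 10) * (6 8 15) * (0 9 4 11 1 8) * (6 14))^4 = ((0 9 10 8 15 4 11 1 14 6))^4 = (0 15 14 10 11)(1 9 4 6 8)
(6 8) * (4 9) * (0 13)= (0 13)(4 9)(6 8)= [13, 1, 2, 3, 9, 5, 8, 7, 6, 4, 10, 11, 12, 0]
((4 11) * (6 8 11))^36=(11)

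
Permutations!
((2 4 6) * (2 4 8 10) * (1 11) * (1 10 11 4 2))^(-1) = ((1 4 6 2 8 11 10))^(-1) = (1 10 11 8 2 6 4)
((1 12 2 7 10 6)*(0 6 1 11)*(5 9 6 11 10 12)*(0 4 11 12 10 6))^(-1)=(0 9 5 1 10 7 2 12)(4 11)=((0 12 2 7 10 1 5 9)(4 11))^(-1)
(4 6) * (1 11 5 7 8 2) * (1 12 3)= [0, 11, 12, 1, 6, 7, 4, 8, 2, 9, 10, 5, 3]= (1 11 5 7 8 2 12 3)(4 6)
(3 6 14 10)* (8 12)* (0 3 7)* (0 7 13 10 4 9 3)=[0, 1, 2, 6, 9, 5, 14, 7, 12, 3, 13, 11, 8, 10, 4]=(3 6 14 4 9)(8 12)(10 13)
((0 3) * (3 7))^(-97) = ((0 7 3))^(-97) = (0 3 7)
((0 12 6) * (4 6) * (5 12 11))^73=((0 11 5 12 4 6))^73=(0 11 5 12 4 6)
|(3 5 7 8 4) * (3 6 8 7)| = |(3 5)(4 6 8)| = 6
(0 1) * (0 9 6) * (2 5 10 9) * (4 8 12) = (0 1 2 5 10 9 6)(4 8 12) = [1, 2, 5, 3, 8, 10, 0, 7, 12, 6, 9, 11, 4]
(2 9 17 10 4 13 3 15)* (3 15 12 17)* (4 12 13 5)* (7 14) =(2 9 3 13 15)(4 5)(7 14)(10 12 17) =[0, 1, 9, 13, 5, 4, 6, 14, 8, 3, 12, 11, 17, 15, 7, 2, 16, 10]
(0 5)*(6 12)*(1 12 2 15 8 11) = (0 5)(1 12 6 2 15 8 11) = [5, 12, 15, 3, 4, 0, 2, 7, 11, 9, 10, 1, 6, 13, 14, 8]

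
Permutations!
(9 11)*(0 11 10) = (0 11 9 10) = [11, 1, 2, 3, 4, 5, 6, 7, 8, 10, 0, 9]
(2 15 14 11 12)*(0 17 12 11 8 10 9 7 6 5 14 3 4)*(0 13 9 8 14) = (0 17 12 2 15 3 4 13 9 7 6 5)(8 10) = [17, 1, 15, 4, 13, 0, 5, 6, 10, 7, 8, 11, 2, 9, 14, 3, 16, 12]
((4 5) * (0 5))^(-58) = (0 4 5) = ((0 5 4))^(-58)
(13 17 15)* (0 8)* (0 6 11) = (0 8 6 11)(13 17 15) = [8, 1, 2, 3, 4, 5, 11, 7, 6, 9, 10, 0, 12, 17, 14, 13, 16, 15]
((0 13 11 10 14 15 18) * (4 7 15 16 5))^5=((0 13 11 10 14 16 5 4 7 15 18))^5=(0 16 18 14 15 10 7 11 4 13 5)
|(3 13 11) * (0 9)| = |(0 9)(3 13 11)| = 6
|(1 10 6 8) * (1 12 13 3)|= 7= |(1 10 6 8 12 13 3)|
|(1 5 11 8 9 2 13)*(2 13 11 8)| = 10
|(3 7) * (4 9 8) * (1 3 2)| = |(1 3 7 2)(4 9 8)| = 12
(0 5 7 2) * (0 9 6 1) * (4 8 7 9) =(0 5 9 6 1)(2 4 8 7) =[5, 0, 4, 3, 8, 9, 1, 2, 7, 6]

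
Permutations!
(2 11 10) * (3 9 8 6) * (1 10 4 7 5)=(1 10 2 11 4 7 5)(3 9 8 6)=[0, 10, 11, 9, 7, 1, 3, 5, 6, 8, 2, 4]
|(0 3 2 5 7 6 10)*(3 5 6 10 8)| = |(0 5 7 10)(2 6 8 3)| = 4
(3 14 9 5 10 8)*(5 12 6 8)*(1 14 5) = [0, 14, 2, 5, 4, 10, 8, 7, 3, 12, 1, 11, 6, 13, 9] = (1 14 9 12 6 8 3 5 10)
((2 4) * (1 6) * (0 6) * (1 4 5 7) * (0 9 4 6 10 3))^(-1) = ((0 10 3)(1 9 4 2 5 7))^(-1) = (0 3 10)(1 7 5 2 4 9)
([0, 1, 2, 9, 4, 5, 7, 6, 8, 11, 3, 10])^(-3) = (3 9 11 10)(6 7)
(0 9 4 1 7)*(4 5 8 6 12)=(0 9 5 8 6 12 4 1 7)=[9, 7, 2, 3, 1, 8, 12, 0, 6, 5, 10, 11, 4]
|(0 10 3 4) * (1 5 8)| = 12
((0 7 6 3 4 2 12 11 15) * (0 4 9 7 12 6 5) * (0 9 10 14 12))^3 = ((2 6 3 10 14 12 11 15 4)(5 9 7))^3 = (2 10 11)(3 12 4)(6 14 15)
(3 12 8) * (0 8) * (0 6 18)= [8, 1, 2, 12, 4, 5, 18, 7, 3, 9, 10, 11, 6, 13, 14, 15, 16, 17, 0]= (0 8 3 12 6 18)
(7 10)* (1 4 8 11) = [0, 4, 2, 3, 8, 5, 6, 10, 11, 9, 7, 1] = (1 4 8 11)(7 10)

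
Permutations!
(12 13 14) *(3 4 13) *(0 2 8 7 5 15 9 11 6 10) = (0 2 8 7 5 15 9 11 6 10)(3 4 13 14 12) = [2, 1, 8, 4, 13, 15, 10, 5, 7, 11, 0, 6, 3, 14, 12, 9]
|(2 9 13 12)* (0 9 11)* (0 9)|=|(2 11 9 13 12)|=5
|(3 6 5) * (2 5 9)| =5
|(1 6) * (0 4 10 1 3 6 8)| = 10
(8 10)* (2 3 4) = [0, 1, 3, 4, 2, 5, 6, 7, 10, 9, 8] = (2 3 4)(8 10)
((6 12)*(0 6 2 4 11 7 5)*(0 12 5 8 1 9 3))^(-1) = (0 3 9 1 8 7 11 4 2 12 5 6)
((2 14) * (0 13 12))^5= ((0 13 12)(2 14))^5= (0 12 13)(2 14)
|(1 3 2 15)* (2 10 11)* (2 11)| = 5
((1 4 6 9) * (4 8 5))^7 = (1 8 5 4 6 9)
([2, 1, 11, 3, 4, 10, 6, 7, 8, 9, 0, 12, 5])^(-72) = [0, 1, 2, 3, 4, 5, 6, 7, 8, 9, 10, 11, 12]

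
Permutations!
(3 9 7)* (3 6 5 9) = (5 9 7 6) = [0, 1, 2, 3, 4, 9, 5, 6, 8, 7]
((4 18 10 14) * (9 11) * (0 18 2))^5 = ((0 18 10 14 4 2)(9 11))^5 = (0 2 4 14 10 18)(9 11)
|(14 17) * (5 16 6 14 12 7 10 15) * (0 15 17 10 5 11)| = |(0 15 11)(5 16 6 14 10 17 12 7)| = 24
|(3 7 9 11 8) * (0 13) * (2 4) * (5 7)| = 6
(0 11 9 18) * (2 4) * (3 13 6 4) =(0 11 9 18)(2 3 13 6 4) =[11, 1, 3, 13, 2, 5, 4, 7, 8, 18, 10, 9, 12, 6, 14, 15, 16, 17, 0]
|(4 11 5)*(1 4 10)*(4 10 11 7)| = 2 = |(1 10)(4 7)(5 11)|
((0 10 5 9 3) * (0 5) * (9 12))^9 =((0 10)(3 5 12 9))^9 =(0 10)(3 5 12 9)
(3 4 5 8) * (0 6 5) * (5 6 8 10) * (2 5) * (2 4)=(0 8 3 2 5 10 4)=[8, 1, 5, 2, 0, 10, 6, 7, 3, 9, 4]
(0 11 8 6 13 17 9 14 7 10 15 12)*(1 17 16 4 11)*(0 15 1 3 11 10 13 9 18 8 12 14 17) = (0 3 11 12 15 14 7 13 16 4 10 1)(6 9 17 18 8) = [3, 0, 2, 11, 10, 5, 9, 13, 6, 17, 1, 12, 15, 16, 7, 14, 4, 18, 8]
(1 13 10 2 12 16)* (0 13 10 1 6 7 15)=[13, 10, 12, 3, 4, 5, 7, 15, 8, 9, 2, 11, 16, 1, 14, 0, 6]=(0 13 1 10 2 12 16 6 7 15)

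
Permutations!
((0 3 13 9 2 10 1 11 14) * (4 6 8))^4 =(0 2 14 9 11 13 1 3 10)(4 6 8)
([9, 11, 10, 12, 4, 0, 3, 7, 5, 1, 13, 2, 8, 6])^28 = [2, 13, 3, 0, 4, 11, 5, 7, 1, 10, 12, 6, 9, 8]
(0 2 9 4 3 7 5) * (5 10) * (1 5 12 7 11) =[2, 5, 9, 11, 3, 0, 6, 10, 8, 4, 12, 1, 7] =(0 2 9 4 3 11 1 5)(7 10 12)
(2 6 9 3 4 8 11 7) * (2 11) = (2 6 9 3 4 8)(7 11) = [0, 1, 6, 4, 8, 5, 9, 11, 2, 3, 10, 7]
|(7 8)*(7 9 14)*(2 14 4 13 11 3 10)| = 10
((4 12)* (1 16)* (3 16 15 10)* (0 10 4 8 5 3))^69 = ((0 10)(1 15 4 12 8 5 3 16))^69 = (0 10)(1 5 4 16 8 15 3 12)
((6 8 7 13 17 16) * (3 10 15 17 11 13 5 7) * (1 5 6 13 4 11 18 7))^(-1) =((1 5)(3 10 15 17 16 13 18 7 6 8)(4 11))^(-1) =(1 5)(3 8 6 7 18 13 16 17 15 10)(4 11)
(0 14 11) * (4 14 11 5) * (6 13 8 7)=(0 11)(4 14 5)(6 13 8 7)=[11, 1, 2, 3, 14, 4, 13, 6, 7, 9, 10, 0, 12, 8, 5]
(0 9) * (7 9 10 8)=(0 10 8 7 9)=[10, 1, 2, 3, 4, 5, 6, 9, 7, 0, 8]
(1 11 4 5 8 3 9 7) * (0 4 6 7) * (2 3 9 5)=(0 4 2 3 5 8 9)(1 11 6 7)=[4, 11, 3, 5, 2, 8, 7, 1, 9, 0, 10, 6]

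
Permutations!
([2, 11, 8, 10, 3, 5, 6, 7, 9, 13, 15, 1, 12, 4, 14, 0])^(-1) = (0 15 10 3 4 13 9 8 2)(1 11)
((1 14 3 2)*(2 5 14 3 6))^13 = (1 3 5 14 6 2)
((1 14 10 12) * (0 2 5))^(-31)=((0 2 5)(1 14 10 12))^(-31)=(0 5 2)(1 14 10 12)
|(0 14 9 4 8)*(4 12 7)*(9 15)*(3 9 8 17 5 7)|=12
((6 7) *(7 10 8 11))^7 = ((6 10 8 11 7))^7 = (6 8 7 10 11)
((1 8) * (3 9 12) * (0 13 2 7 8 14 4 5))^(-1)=(0 5 4 14 1 8 7 2 13)(3 12 9)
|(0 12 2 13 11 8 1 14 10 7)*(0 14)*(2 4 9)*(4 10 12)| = 8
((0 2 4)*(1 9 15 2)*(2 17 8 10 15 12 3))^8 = ((0 1 9 12 3 2 4)(8 10 15 17))^8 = (17)(0 1 9 12 3 2 4)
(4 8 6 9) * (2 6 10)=(2 6 9 4 8 10)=[0, 1, 6, 3, 8, 5, 9, 7, 10, 4, 2]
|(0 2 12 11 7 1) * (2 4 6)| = |(0 4 6 2 12 11 7 1)| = 8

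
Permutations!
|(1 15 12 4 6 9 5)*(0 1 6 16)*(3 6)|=12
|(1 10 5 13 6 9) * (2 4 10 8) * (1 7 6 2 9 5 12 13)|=30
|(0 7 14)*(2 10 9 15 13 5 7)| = |(0 2 10 9 15 13 5 7 14)| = 9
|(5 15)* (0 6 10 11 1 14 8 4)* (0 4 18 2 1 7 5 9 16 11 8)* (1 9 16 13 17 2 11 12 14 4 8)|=28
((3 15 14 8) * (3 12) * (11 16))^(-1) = (3 12 8 14 15)(11 16)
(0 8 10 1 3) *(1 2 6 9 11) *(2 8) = (0 2 6 9 11 1 3)(8 10) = [2, 3, 6, 0, 4, 5, 9, 7, 10, 11, 8, 1]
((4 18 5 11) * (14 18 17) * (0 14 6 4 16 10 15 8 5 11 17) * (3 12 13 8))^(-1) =(0 4 6 17 5 8 13 12 3 15 10 16 11 18 14)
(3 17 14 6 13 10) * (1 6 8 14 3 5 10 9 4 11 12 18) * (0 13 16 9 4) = (0 13 4 11 12 18 1 6 16 9)(3 17)(5 10)(8 14) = [13, 6, 2, 17, 11, 10, 16, 7, 14, 0, 5, 12, 18, 4, 8, 15, 9, 3, 1]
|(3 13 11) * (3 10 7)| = 5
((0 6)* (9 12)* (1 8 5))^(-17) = (0 6)(1 8 5)(9 12) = ((0 6)(1 8 5)(9 12))^(-17)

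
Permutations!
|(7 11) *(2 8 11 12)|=5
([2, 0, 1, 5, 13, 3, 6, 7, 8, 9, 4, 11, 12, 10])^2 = [1, 2, 0, 3, 10, 5, 6, 7, 8, 9, 13, 11, 12, 4]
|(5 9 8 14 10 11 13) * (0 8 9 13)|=10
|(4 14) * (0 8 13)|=|(0 8 13)(4 14)|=6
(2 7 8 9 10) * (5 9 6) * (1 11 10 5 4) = [0, 11, 7, 3, 1, 9, 4, 8, 6, 5, 2, 10] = (1 11 10 2 7 8 6 4)(5 9)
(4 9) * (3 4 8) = [0, 1, 2, 4, 9, 5, 6, 7, 3, 8] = (3 4 9 8)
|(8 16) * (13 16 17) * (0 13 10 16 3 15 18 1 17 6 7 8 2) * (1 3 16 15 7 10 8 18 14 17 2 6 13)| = 24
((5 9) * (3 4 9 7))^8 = (3 5 4 7 9)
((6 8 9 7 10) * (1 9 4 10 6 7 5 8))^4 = (1 4)(5 7)(6 8)(9 10)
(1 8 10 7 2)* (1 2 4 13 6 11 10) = (1 8)(4 13 6 11 10 7) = [0, 8, 2, 3, 13, 5, 11, 4, 1, 9, 7, 10, 12, 6]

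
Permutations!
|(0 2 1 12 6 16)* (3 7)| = |(0 2 1 12 6 16)(3 7)| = 6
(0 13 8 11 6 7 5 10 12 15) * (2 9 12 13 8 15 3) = (0 8 11 6 7 5 10 13 15)(2 9 12 3) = [8, 1, 9, 2, 4, 10, 7, 5, 11, 12, 13, 6, 3, 15, 14, 0]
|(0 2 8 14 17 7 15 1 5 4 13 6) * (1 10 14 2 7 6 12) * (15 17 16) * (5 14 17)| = 26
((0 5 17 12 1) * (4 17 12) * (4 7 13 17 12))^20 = (7 17 13)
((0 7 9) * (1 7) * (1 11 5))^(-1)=((0 11 5 1 7 9))^(-1)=(0 9 7 1 5 11)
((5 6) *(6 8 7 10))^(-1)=(5 6 10 7 8)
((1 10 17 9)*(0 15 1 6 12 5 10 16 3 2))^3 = (0 16)(1 2)(3 15)(5 9)(6 10)(12 17)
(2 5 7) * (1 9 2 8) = (1 9 2 5 7 8) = [0, 9, 5, 3, 4, 7, 6, 8, 1, 2]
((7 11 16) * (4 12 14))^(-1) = (4 14 12)(7 16 11)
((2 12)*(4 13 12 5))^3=((2 5 4 13 12))^3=(2 13 5 12 4)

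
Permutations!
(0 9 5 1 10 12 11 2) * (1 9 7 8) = (0 7 8 1 10 12 11 2)(5 9) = [7, 10, 0, 3, 4, 9, 6, 8, 1, 5, 12, 2, 11]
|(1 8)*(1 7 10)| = |(1 8 7 10)| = 4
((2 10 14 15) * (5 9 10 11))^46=(2 10 11 14 5 15 9)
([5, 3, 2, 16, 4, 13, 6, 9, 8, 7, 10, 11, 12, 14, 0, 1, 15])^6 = [13, 16, 2, 15, 4, 14, 6, 7, 8, 9, 10, 11, 12, 0, 5, 3, 1]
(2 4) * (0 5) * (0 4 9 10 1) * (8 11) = [5, 0, 9, 3, 2, 4, 6, 7, 11, 10, 1, 8] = (0 5 4 2 9 10 1)(8 11)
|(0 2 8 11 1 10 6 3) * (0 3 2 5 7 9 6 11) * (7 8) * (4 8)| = |(0 5 4 8)(1 10 11)(2 7 9 6)| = 12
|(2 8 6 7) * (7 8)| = |(2 7)(6 8)| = 2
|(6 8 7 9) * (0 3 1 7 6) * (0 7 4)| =4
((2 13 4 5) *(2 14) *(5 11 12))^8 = ((2 13 4 11 12 5 14))^8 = (2 13 4 11 12 5 14)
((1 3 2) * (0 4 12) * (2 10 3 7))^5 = ((0 4 12)(1 7 2)(3 10))^5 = (0 12 4)(1 2 7)(3 10)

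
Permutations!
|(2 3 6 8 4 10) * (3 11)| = 7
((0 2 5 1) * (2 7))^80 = (7) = ((0 7 2 5 1))^80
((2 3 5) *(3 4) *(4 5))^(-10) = (5)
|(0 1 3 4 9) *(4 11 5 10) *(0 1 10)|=8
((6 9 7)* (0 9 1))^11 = ((0 9 7 6 1))^11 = (0 9 7 6 1)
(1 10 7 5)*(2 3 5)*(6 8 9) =(1 10 7 2 3 5)(6 8 9) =[0, 10, 3, 5, 4, 1, 8, 2, 9, 6, 7]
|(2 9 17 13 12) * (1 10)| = 10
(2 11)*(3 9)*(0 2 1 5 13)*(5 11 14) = (0 2 14 5 13)(1 11)(3 9) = [2, 11, 14, 9, 4, 13, 6, 7, 8, 3, 10, 1, 12, 0, 5]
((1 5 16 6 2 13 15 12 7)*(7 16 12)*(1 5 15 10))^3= (1 5 6 10 7 16 13 15 12 2)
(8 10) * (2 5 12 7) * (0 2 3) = (0 2 5 12 7 3)(8 10) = [2, 1, 5, 0, 4, 12, 6, 3, 10, 9, 8, 11, 7]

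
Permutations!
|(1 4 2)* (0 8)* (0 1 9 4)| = |(0 8 1)(2 9 4)| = 3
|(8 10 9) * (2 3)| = 6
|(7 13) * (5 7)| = 3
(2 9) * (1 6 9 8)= (1 6 9 2 8)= [0, 6, 8, 3, 4, 5, 9, 7, 1, 2]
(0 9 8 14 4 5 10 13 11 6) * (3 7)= [9, 1, 2, 7, 5, 10, 0, 3, 14, 8, 13, 6, 12, 11, 4]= (0 9 8 14 4 5 10 13 11 6)(3 7)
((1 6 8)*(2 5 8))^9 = ((1 6 2 5 8))^9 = (1 8 5 2 6)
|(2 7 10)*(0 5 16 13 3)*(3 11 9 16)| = 12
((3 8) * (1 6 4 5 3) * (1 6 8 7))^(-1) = (1 7 3 5 4 6 8)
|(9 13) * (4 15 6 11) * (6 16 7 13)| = |(4 15 16 7 13 9 6 11)| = 8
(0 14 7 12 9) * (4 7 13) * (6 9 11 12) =(0 14 13 4 7 6 9)(11 12) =[14, 1, 2, 3, 7, 5, 9, 6, 8, 0, 10, 12, 11, 4, 13]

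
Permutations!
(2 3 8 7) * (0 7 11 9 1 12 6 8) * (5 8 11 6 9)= (0 7 2 3)(1 12 9)(5 8 6 11)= [7, 12, 3, 0, 4, 8, 11, 2, 6, 1, 10, 5, 9]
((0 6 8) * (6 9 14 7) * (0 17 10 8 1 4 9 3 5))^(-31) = ((0 3 5)(1 4 9 14 7 6)(8 17 10))^(-31) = (0 5 3)(1 6 7 14 9 4)(8 10 17)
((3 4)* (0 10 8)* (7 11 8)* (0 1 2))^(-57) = (0 2 1 8 11 7 10)(3 4)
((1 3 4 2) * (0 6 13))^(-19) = ((0 6 13)(1 3 4 2))^(-19) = (0 13 6)(1 3 4 2)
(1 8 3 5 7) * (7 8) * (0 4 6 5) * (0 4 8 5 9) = [8, 7, 2, 4, 6, 5, 9, 1, 3, 0] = (0 8 3 4 6 9)(1 7)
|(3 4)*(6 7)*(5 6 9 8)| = 10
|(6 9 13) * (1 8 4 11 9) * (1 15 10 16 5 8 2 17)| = |(1 2 17)(4 11 9 13 6 15 10 16 5 8)| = 30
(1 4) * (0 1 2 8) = (0 1 4 2 8) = [1, 4, 8, 3, 2, 5, 6, 7, 0]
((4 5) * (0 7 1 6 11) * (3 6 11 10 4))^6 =(0 1)(3 6 10 4 5)(7 11)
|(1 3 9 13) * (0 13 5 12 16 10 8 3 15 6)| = 35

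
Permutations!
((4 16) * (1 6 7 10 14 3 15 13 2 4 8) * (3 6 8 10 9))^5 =((1 8)(2 4 16 10 14 6 7 9 3 15 13))^5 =(1 8)(2 6 13 14 15 10 3 16 9 4 7)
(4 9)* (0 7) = (0 7)(4 9) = [7, 1, 2, 3, 9, 5, 6, 0, 8, 4]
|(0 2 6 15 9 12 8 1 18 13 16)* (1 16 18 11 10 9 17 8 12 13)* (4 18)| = |(0 2 6 15 17 8 16)(1 11 10 9 13 4 18)| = 7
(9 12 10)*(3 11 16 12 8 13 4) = (3 11 16 12 10 9 8 13 4) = [0, 1, 2, 11, 3, 5, 6, 7, 13, 8, 9, 16, 10, 4, 14, 15, 12]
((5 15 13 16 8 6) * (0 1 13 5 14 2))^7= ((0 1 13 16 8 6 14 2)(5 15))^7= (0 2 14 6 8 16 13 1)(5 15)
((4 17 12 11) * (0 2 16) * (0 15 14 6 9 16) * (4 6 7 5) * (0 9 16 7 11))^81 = ((0 2 9 7 5 4 17 12)(6 16 15 14 11))^81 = (0 2 9 7 5 4 17 12)(6 16 15 14 11)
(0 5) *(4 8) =(0 5)(4 8) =[5, 1, 2, 3, 8, 0, 6, 7, 4]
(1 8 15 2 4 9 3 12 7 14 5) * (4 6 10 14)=(1 8 15 2 6 10 14 5)(3 12 7 4 9)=[0, 8, 6, 12, 9, 1, 10, 4, 15, 3, 14, 11, 7, 13, 5, 2]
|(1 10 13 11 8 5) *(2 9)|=6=|(1 10 13 11 8 5)(2 9)|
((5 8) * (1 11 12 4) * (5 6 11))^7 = (12)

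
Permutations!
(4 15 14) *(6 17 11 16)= (4 15 14)(6 17 11 16)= [0, 1, 2, 3, 15, 5, 17, 7, 8, 9, 10, 16, 12, 13, 4, 14, 6, 11]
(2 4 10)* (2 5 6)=(2 4 10 5 6)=[0, 1, 4, 3, 10, 6, 2, 7, 8, 9, 5]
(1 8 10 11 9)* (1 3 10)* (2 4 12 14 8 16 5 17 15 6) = [0, 16, 4, 10, 12, 17, 2, 7, 1, 3, 11, 9, 14, 13, 8, 6, 5, 15] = (1 16 5 17 15 6 2 4 12 14 8)(3 10 11 9)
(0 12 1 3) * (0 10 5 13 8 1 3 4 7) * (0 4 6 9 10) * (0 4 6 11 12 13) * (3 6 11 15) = [13, 15, 2, 4, 7, 0, 9, 11, 1, 10, 5, 12, 6, 8, 14, 3] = (0 13 8 1 15 3 4 7 11 12 6 9 10 5)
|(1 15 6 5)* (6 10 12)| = 6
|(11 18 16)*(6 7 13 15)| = 12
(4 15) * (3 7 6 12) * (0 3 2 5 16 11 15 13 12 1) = [3, 0, 5, 7, 13, 16, 1, 6, 8, 9, 10, 15, 2, 12, 14, 4, 11] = (0 3 7 6 1)(2 5 16 11 15 4 13 12)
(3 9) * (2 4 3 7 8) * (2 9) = [0, 1, 4, 2, 3, 5, 6, 8, 9, 7] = (2 4 3)(7 8 9)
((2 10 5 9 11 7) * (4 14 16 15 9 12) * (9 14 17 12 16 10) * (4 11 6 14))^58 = (2 16 7 5 11 10 12 14 17 6 4 9 15)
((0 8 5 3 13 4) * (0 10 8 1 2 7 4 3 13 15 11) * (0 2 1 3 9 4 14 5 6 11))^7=((0 3 15)(2 7 14 5 13 9 4 10 8 6 11))^7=(0 3 15)(2 10 5 11 4 14 6 9 7 8 13)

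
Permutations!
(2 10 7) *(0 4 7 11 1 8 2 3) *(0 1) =[4, 8, 10, 1, 7, 5, 6, 3, 2, 9, 11, 0] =(0 4 7 3 1 8 2 10 11)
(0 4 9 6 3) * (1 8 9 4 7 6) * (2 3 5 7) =[2, 8, 3, 0, 4, 7, 5, 6, 9, 1] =(0 2 3)(1 8 9)(5 7 6)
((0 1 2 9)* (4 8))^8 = ((0 1 2 9)(4 8))^8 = (9)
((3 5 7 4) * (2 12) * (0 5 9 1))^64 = (12)(0 5 7 4 3 9 1)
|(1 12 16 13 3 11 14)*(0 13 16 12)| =6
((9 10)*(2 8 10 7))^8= (2 9 8 7 10)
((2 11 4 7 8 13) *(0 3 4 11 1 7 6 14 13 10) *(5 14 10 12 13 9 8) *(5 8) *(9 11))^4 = ((0 3 4 6 10)(1 7 8 12 13 2)(5 14 11 9))^4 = (14)(0 10 6 4 3)(1 13 8)(2 12 7)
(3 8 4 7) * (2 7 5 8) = (2 7 3)(4 5 8) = [0, 1, 7, 2, 5, 8, 6, 3, 4]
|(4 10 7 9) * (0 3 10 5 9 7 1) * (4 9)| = |(0 3 10 1)(4 5)| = 4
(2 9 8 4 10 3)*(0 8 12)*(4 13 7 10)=[8, 1, 9, 2, 4, 5, 6, 10, 13, 12, 3, 11, 0, 7]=(0 8 13 7 10 3 2 9 12)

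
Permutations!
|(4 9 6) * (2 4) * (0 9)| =5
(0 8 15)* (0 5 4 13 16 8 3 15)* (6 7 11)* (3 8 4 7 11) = [8, 1, 2, 15, 13, 7, 11, 3, 0, 9, 10, 6, 12, 16, 14, 5, 4] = (0 8)(3 15 5 7)(4 13 16)(6 11)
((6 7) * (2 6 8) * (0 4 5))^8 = (8)(0 5 4)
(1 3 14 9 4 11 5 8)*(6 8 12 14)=(1 3 6 8)(4 11 5 12 14 9)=[0, 3, 2, 6, 11, 12, 8, 7, 1, 4, 10, 5, 14, 13, 9]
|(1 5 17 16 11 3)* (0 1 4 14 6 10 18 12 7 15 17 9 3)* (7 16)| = 39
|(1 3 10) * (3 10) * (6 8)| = |(1 10)(6 8)| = 2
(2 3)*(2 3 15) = (2 15) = [0, 1, 15, 3, 4, 5, 6, 7, 8, 9, 10, 11, 12, 13, 14, 2]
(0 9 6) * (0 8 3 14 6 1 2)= (0 9 1 2)(3 14 6 8)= [9, 2, 0, 14, 4, 5, 8, 7, 3, 1, 10, 11, 12, 13, 6]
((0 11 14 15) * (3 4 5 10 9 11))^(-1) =(0 15 14 11 9 10 5 4 3)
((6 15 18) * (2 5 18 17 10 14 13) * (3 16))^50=(2 17 5 10 18 14 6 13 15)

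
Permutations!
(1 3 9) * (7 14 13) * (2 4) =(1 3 9)(2 4)(7 14 13) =[0, 3, 4, 9, 2, 5, 6, 14, 8, 1, 10, 11, 12, 7, 13]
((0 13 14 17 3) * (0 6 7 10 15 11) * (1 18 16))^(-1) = ((0 13 14 17 3 6 7 10 15 11)(1 18 16))^(-1) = (0 11 15 10 7 6 3 17 14 13)(1 16 18)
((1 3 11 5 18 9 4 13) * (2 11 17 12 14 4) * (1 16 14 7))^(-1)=(1 7 12 17 3)(2 9 18 5 11)(4 14 16 13)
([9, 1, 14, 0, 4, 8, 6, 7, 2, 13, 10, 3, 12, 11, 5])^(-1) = [3, 1, 8, 11, 4, 14, 6, 7, 5, 0, 10, 13, 12, 9, 2]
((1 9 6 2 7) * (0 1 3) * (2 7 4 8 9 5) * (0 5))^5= (0 1)(2 7 8 5 6 4 3 9)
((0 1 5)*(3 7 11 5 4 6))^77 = ((0 1 4 6 3 7 11 5))^77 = (0 7 4 5 3 1 11 6)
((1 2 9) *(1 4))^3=((1 2 9 4))^3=(1 4 9 2)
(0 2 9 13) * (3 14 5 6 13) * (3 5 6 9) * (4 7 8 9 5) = (0 2 3 14 6 13)(4 7 8 9) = [2, 1, 3, 14, 7, 5, 13, 8, 9, 4, 10, 11, 12, 0, 6]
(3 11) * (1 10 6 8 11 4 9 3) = (1 10 6 8 11)(3 4 9) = [0, 10, 2, 4, 9, 5, 8, 7, 11, 3, 6, 1]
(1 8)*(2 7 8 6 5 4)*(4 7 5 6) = (1 4 2 5 7 8) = [0, 4, 5, 3, 2, 7, 6, 8, 1]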